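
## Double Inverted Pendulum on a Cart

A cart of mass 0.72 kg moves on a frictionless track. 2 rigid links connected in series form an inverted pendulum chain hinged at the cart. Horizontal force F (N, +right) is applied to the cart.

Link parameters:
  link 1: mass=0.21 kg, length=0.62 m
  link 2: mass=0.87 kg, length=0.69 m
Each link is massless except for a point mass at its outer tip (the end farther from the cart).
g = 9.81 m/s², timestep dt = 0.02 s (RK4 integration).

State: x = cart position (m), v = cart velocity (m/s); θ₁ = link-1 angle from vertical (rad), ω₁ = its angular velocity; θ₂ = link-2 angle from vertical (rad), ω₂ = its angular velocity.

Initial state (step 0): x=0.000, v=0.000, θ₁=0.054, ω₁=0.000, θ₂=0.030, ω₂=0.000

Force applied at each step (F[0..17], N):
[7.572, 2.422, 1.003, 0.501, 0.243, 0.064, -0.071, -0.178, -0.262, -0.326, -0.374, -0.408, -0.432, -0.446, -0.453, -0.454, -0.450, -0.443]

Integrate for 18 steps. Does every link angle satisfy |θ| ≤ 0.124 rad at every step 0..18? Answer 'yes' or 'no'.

Answer: yes

Derivation:
apply F[0]=+7.572 → step 1: x=0.002, v=0.194, θ₁=0.051, ω₁=-0.264, θ₂=0.030, ω₂=-0.036
apply F[1]=+2.422 → step 2: x=0.006, v=0.247, θ₁=0.046, ω₁=-0.308, θ₂=0.029, ω₂=-0.064
apply F[2]=+1.003 → step 3: x=0.011, v=0.262, θ₁=0.040, ω₁=-0.300, θ₂=0.027, ω₂=-0.086
apply F[3]=+0.501 → step 4: x=0.017, v=0.265, θ₁=0.034, ω₁=-0.280, θ₂=0.025, ω₂=-0.101
apply F[4]=+0.243 → step 5: x=0.022, v=0.263, θ₁=0.028, ω₁=-0.257, θ₂=0.023, ω₂=-0.111
apply F[5]=+0.064 → step 6: x=0.027, v=0.257, θ₁=0.024, ω₁=-0.235, θ₂=0.021, ω₂=-0.117
apply F[6]=-0.071 → step 7: x=0.032, v=0.249, θ₁=0.019, ω₁=-0.212, θ₂=0.018, ω₂=-0.119
apply F[7]=-0.178 → step 8: x=0.037, v=0.239, θ₁=0.015, ω₁=-0.191, θ₂=0.016, ω₂=-0.119
apply F[8]=-0.262 → step 9: x=0.042, v=0.228, θ₁=0.011, ω₁=-0.171, θ₂=0.014, ω₂=-0.116
apply F[9]=-0.326 → step 10: x=0.046, v=0.216, θ₁=0.008, ω₁=-0.153, θ₂=0.011, ω₂=-0.112
apply F[10]=-0.374 → step 11: x=0.050, v=0.204, θ₁=0.005, ω₁=-0.135, θ₂=0.009, ω₂=-0.107
apply F[11]=-0.408 → step 12: x=0.054, v=0.191, θ₁=0.003, ω₁=-0.119, θ₂=0.007, ω₂=-0.101
apply F[12]=-0.432 → step 13: x=0.058, v=0.179, θ₁=0.001, ω₁=-0.105, θ₂=0.005, ω₂=-0.094
apply F[13]=-0.446 → step 14: x=0.062, v=0.166, θ₁=-0.001, ω₁=-0.091, θ₂=0.003, ω₂=-0.087
apply F[14]=-0.453 → step 15: x=0.065, v=0.154, θ₁=-0.003, ω₁=-0.079, θ₂=0.002, ω₂=-0.080
apply F[15]=-0.454 → step 16: x=0.068, v=0.143, θ₁=-0.005, ω₁=-0.068, θ₂=0.000, ω₂=-0.073
apply F[16]=-0.450 → step 17: x=0.070, v=0.132, θ₁=-0.006, ω₁=-0.058, θ₂=-0.001, ω₂=-0.066
apply F[17]=-0.443 → step 18: x=0.073, v=0.122, θ₁=-0.007, ω₁=-0.049, θ₂=-0.002, ω₂=-0.059
Max |angle| over trajectory = 0.054 rad; bound = 0.124 → within bound.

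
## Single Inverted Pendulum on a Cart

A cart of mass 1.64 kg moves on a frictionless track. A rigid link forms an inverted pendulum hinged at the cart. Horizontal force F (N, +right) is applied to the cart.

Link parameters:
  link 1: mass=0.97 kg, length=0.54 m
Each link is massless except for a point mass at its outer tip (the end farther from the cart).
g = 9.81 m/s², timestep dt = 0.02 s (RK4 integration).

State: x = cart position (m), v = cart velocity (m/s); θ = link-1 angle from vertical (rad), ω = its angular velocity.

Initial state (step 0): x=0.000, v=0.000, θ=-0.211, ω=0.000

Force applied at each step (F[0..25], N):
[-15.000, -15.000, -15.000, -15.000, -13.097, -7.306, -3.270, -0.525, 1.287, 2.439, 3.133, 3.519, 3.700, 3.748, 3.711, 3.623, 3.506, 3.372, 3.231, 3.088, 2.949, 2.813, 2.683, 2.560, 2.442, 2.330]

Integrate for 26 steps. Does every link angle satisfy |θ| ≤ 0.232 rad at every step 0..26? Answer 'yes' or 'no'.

apply F[0]=-15.000 → step 1: x=-0.002, v=-0.155, θ=-0.209, ω=0.205
apply F[1]=-15.000 → step 2: x=-0.006, v=-0.311, θ=-0.203, ω=0.414
apply F[2]=-15.000 → step 3: x=-0.014, v=-0.468, θ=-0.192, ω=0.628
apply F[3]=-15.000 → step 4: x=-0.025, v=-0.628, θ=-0.178, ω=0.851
apply F[4]=-13.097 → step 5: x=-0.039, v=-0.767, θ=-0.159, ω=1.044
apply F[5]=-7.306 → step 6: x=-0.055, v=-0.839, θ=-0.137, ω=1.123
apply F[6]=-3.270 → step 7: x=-0.072, v=-0.866, θ=-0.115, ω=1.125
apply F[7]=-0.525 → step 8: x=-0.089, v=-0.861, θ=-0.093, ω=1.079
apply F[8]=+1.287 → step 9: x=-0.106, v=-0.836, θ=-0.072, ω=1.004
apply F[9]=+2.439 → step 10: x=-0.123, v=-0.800, θ=-0.053, ω=0.914
apply F[10]=+3.133 → step 11: x=-0.138, v=-0.757, θ=-0.035, ω=0.819
apply F[11]=+3.519 → step 12: x=-0.153, v=-0.711, θ=-0.020, ω=0.724
apply F[12]=+3.700 → step 13: x=-0.167, v=-0.664, θ=-0.006, ω=0.633
apply F[13]=+3.748 → step 14: x=-0.179, v=-0.619, θ=0.006, ω=0.548
apply F[14]=+3.711 → step 15: x=-0.191, v=-0.575, θ=0.016, ω=0.471
apply F[15]=+3.623 → step 16: x=-0.202, v=-0.533, θ=0.024, ω=0.401
apply F[16]=+3.506 → step 17: x=-0.213, v=-0.493, θ=0.032, ω=0.338
apply F[17]=+3.372 → step 18: x=-0.222, v=-0.456, θ=0.038, ω=0.282
apply F[18]=+3.231 → step 19: x=-0.231, v=-0.422, θ=0.043, ω=0.232
apply F[19]=+3.088 → step 20: x=-0.239, v=-0.389, θ=0.047, ω=0.189
apply F[20]=+2.949 → step 21: x=-0.247, v=-0.359, θ=0.051, ω=0.151
apply F[21]=+2.813 → step 22: x=-0.253, v=-0.331, θ=0.053, ω=0.118
apply F[22]=+2.683 → step 23: x=-0.260, v=-0.304, θ=0.055, ω=0.089
apply F[23]=+2.560 → step 24: x=-0.266, v=-0.280, θ=0.057, ω=0.063
apply F[24]=+2.442 → step 25: x=-0.271, v=-0.257, θ=0.058, ω=0.042
apply F[25]=+2.330 → step 26: x=-0.276, v=-0.235, θ=0.059, ω=0.023
Max |angle| over trajectory = 0.211 rad; bound = 0.232 → within bound.

Answer: yes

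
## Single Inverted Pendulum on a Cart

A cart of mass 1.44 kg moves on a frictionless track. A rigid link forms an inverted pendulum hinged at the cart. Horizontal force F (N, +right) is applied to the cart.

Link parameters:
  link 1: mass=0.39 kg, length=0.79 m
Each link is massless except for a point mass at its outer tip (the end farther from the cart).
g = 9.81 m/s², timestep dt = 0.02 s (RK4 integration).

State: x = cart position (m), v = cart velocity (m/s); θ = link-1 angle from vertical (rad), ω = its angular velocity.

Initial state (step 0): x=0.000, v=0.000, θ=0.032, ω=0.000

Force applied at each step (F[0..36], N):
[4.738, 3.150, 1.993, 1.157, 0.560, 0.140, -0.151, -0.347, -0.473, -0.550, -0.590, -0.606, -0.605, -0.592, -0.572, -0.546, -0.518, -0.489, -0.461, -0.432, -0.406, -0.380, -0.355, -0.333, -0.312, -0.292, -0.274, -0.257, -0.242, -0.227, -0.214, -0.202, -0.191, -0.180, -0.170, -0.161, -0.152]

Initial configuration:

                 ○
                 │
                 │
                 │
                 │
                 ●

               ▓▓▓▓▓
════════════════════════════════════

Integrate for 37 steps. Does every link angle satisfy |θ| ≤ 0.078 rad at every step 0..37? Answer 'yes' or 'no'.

Answer: yes

Derivation:
apply F[0]=+4.738 → step 1: x=0.001, v=0.064, θ=0.031, ω=-0.073
apply F[1]=+3.150 → step 2: x=0.002, v=0.106, θ=0.029, ω=-0.119
apply F[2]=+1.993 → step 3: x=0.005, v=0.132, θ=0.027, ω=-0.145
apply F[3]=+1.157 → step 4: x=0.008, v=0.147, θ=0.024, ω=-0.158
apply F[4]=+0.560 → step 5: x=0.011, v=0.154, θ=0.021, ω=-0.160
apply F[5]=+0.140 → step 6: x=0.014, v=0.155, θ=0.017, ω=-0.157
apply F[6]=-0.151 → step 7: x=0.017, v=0.152, θ=0.014, ω=-0.149
apply F[7]=-0.347 → step 8: x=0.020, v=0.146, θ=0.011, ω=-0.139
apply F[8]=-0.473 → step 9: x=0.023, v=0.139, θ=0.009, ω=-0.128
apply F[9]=-0.550 → step 10: x=0.025, v=0.131, θ=0.006, ω=-0.116
apply F[10]=-0.590 → step 11: x=0.028, v=0.123, θ=0.004, ω=-0.104
apply F[11]=-0.606 → step 12: x=0.030, v=0.114, θ=0.002, ω=-0.092
apply F[12]=-0.605 → step 13: x=0.032, v=0.106, θ=0.000, ω=-0.081
apply F[13]=-0.592 → step 14: x=0.034, v=0.097, θ=-0.001, ω=-0.071
apply F[14]=-0.572 → step 15: x=0.036, v=0.090, θ=-0.002, ω=-0.061
apply F[15]=-0.546 → step 16: x=0.038, v=0.082, θ=-0.004, ω=-0.052
apply F[16]=-0.518 → step 17: x=0.040, v=0.075, θ=-0.005, ω=-0.045
apply F[17]=-0.489 → step 18: x=0.041, v=0.069, θ=-0.005, ω=-0.038
apply F[18]=-0.461 → step 19: x=0.042, v=0.063, θ=-0.006, ω=-0.031
apply F[19]=-0.432 → step 20: x=0.043, v=0.057, θ=-0.007, ω=-0.026
apply F[20]=-0.406 → step 21: x=0.045, v=0.052, θ=-0.007, ω=-0.021
apply F[21]=-0.380 → step 22: x=0.046, v=0.047, θ=-0.007, ω=-0.016
apply F[22]=-0.355 → step 23: x=0.046, v=0.042, θ=-0.008, ω=-0.012
apply F[23]=-0.333 → step 24: x=0.047, v=0.038, θ=-0.008, ω=-0.009
apply F[24]=-0.312 → step 25: x=0.048, v=0.034, θ=-0.008, ω=-0.006
apply F[25]=-0.292 → step 26: x=0.049, v=0.030, θ=-0.008, ω=-0.004
apply F[26]=-0.274 → step 27: x=0.049, v=0.027, θ=-0.008, ω=-0.001
apply F[27]=-0.257 → step 28: x=0.050, v=0.024, θ=-0.008, ω=0.001
apply F[28]=-0.242 → step 29: x=0.050, v=0.021, θ=-0.008, ω=0.002
apply F[29]=-0.227 → step 30: x=0.050, v=0.018, θ=-0.008, ω=0.004
apply F[30]=-0.214 → step 31: x=0.051, v=0.016, θ=-0.008, ω=0.005
apply F[31]=-0.202 → step 32: x=0.051, v=0.013, θ=-0.008, ω=0.006
apply F[32]=-0.191 → step 33: x=0.051, v=0.011, θ=-0.008, ω=0.007
apply F[33]=-0.180 → step 34: x=0.052, v=0.009, θ=-0.008, ω=0.008
apply F[34]=-0.170 → step 35: x=0.052, v=0.007, θ=-0.008, ω=0.008
apply F[35]=-0.161 → step 36: x=0.052, v=0.005, θ=-0.007, ω=0.009
apply F[36]=-0.152 → step 37: x=0.052, v=0.003, θ=-0.007, ω=0.009
Max |angle| over trajectory = 0.032 rad; bound = 0.078 → within bound.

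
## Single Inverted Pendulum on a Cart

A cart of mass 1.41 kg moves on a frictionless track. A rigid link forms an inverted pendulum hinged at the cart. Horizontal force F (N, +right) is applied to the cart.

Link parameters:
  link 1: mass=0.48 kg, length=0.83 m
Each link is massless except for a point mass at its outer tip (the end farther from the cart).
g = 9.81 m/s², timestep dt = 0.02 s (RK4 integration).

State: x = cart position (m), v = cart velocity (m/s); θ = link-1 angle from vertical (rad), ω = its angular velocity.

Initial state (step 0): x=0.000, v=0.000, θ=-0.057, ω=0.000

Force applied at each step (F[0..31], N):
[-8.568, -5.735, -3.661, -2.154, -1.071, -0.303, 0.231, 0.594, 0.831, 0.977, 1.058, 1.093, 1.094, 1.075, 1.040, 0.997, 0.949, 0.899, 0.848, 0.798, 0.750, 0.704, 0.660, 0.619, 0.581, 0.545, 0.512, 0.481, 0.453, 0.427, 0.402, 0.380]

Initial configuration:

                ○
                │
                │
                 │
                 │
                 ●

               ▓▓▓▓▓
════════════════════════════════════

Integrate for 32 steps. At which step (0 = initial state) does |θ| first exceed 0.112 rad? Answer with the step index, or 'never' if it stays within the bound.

apply F[0]=-8.568 → step 1: x=-0.001, v=-0.118, θ=-0.056, ω=0.128
apply F[1]=-5.735 → step 2: x=-0.004, v=-0.195, θ=-0.052, ω=0.209
apply F[2]=-3.661 → step 3: x=-0.009, v=-0.244, θ=-0.048, ω=0.255
apply F[3]=-2.154 → step 4: x=-0.014, v=-0.271, θ=-0.042, ω=0.278
apply F[4]=-1.071 → step 5: x=-0.019, v=-0.284, θ=-0.037, ω=0.284
apply F[5]=-0.303 → step 6: x=-0.025, v=-0.286, θ=-0.031, ω=0.278
apply F[6]=+0.231 → step 7: x=-0.031, v=-0.281, θ=-0.026, ω=0.265
apply F[7]=+0.594 → step 8: x=-0.036, v=-0.271, θ=-0.021, ω=0.248
apply F[8]=+0.831 → step 9: x=-0.042, v=-0.258, θ=-0.016, ω=0.228
apply F[9]=+0.977 → step 10: x=-0.047, v=-0.243, θ=-0.012, ω=0.207
apply F[10]=+1.058 → step 11: x=-0.051, v=-0.227, θ=-0.008, ω=0.186
apply F[11]=+1.093 → step 12: x=-0.056, v=-0.212, θ=-0.004, ω=0.165
apply F[12]=+1.094 → step 13: x=-0.060, v=-0.196, θ=-0.001, ω=0.146
apply F[13]=+1.075 → step 14: x=-0.064, v=-0.181, θ=0.002, ω=0.127
apply F[14]=+1.040 → step 15: x=-0.067, v=-0.166, θ=0.004, ω=0.111
apply F[15]=+0.997 → step 16: x=-0.070, v=-0.152, θ=0.006, ω=0.095
apply F[16]=+0.949 → step 17: x=-0.073, v=-0.139, θ=0.008, ω=0.081
apply F[17]=+0.899 → step 18: x=-0.076, v=-0.127, θ=0.009, ω=0.069
apply F[18]=+0.848 → step 19: x=-0.078, v=-0.116, θ=0.011, ω=0.057
apply F[19]=+0.798 → step 20: x=-0.080, v=-0.105, θ=0.012, ω=0.047
apply F[20]=+0.750 → step 21: x=-0.082, v=-0.095, θ=0.013, ω=0.038
apply F[21]=+0.704 → step 22: x=-0.084, v=-0.086, θ=0.013, ω=0.030
apply F[22]=+0.660 → step 23: x=-0.086, v=-0.078, θ=0.014, ω=0.023
apply F[23]=+0.619 → step 24: x=-0.087, v=-0.070, θ=0.014, ω=0.017
apply F[24]=+0.581 → step 25: x=-0.089, v=-0.063, θ=0.015, ω=0.012
apply F[25]=+0.545 → step 26: x=-0.090, v=-0.056, θ=0.015, ω=0.007
apply F[26]=+0.512 → step 27: x=-0.091, v=-0.050, θ=0.015, ω=0.003
apply F[27]=+0.481 → step 28: x=-0.092, v=-0.044, θ=0.015, ω=-0.000
apply F[28]=+0.453 → step 29: x=-0.093, v=-0.038, θ=0.015, ω=-0.003
apply F[29]=+0.427 → step 30: x=-0.093, v=-0.033, θ=0.015, ω=-0.006
apply F[30]=+0.402 → step 31: x=-0.094, v=-0.029, θ=0.015, ω=-0.008
apply F[31]=+0.380 → step 32: x=-0.095, v=-0.024, θ=0.014, ω=-0.010
max |θ| = 0.057 ≤ 0.112 over all 33 states.

Answer: never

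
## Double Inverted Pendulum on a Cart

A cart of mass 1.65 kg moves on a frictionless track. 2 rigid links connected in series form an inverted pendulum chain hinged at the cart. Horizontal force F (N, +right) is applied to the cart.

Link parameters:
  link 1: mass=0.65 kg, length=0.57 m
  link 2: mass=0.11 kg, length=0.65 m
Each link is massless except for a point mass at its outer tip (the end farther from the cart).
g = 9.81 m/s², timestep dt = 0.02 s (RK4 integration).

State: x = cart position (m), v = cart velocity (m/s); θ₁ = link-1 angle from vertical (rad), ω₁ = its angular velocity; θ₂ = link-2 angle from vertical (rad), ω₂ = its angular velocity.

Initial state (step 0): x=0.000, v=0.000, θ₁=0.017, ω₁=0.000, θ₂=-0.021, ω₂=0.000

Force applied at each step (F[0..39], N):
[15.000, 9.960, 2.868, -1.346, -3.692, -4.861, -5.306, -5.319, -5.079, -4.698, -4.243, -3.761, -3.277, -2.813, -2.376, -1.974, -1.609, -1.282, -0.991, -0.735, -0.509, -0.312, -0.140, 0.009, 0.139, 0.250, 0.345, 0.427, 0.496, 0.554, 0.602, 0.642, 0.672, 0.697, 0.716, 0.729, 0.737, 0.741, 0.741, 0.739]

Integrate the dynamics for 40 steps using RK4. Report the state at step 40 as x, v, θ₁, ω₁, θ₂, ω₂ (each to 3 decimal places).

Answer: x=-0.081, v=-0.151, θ₁=0.018, ω₁=0.034, θ₂=0.009, ω₂=0.041

Derivation:
apply F[0]=+15.000 → step 1: x=0.002, v=0.180, θ₁=0.014, ω₁=-0.309, θ₂=-0.021, ω₂=-0.013
apply F[1]=+9.960 → step 2: x=0.007, v=0.300, θ₁=0.006, ω₁=-0.514, θ₂=-0.022, ω₂=-0.024
apply F[2]=+2.868 → step 3: x=0.013, v=0.335, θ₁=-0.005, ω₁=-0.573, θ₂=-0.022, ω₂=-0.032
apply F[3]=-1.346 → step 4: x=0.019, v=0.320, θ₁=-0.016, ω₁=-0.549, θ₂=-0.023, ω₂=-0.036
apply F[4]=-3.692 → step 5: x=0.025, v=0.277, θ₁=-0.027, ω₁=-0.481, θ₂=-0.023, ω₂=-0.037
apply F[5]=-4.861 → step 6: x=0.030, v=0.221, θ₁=-0.035, ω₁=-0.394, θ₂=-0.024, ω₂=-0.034
apply F[6]=-5.306 → step 7: x=0.034, v=0.160, θ₁=-0.042, ω₁=-0.302, θ₂=-0.025, ω₂=-0.029
apply F[7]=-5.319 → step 8: x=0.037, v=0.099, θ₁=-0.048, ω₁=-0.213, θ₂=-0.025, ω₂=-0.022
apply F[8]=-5.079 → step 9: x=0.038, v=0.042, θ₁=-0.051, ω₁=-0.131, θ₂=-0.026, ω₂=-0.013
apply F[9]=-4.698 → step 10: x=0.039, v=-0.010, θ₁=-0.053, ω₁=-0.059, θ₂=-0.026, ω₂=-0.004
apply F[10]=-4.243 → step 11: x=0.038, v=-0.056, θ₁=-0.053, ω₁=0.002, θ₂=-0.026, ω₂=0.006
apply F[11]=-3.761 → step 12: x=0.036, v=-0.097, θ₁=-0.053, ω₁=0.054, θ₂=-0.026, ω₂=0.016
apply F[12]=-3.277 → step 13: x=0.034, v=-0.132, θ₁=-0.051, ω₁=0.096, θ₂=-0.025, ω₂=0.025
apply F[13]=-2.813 → step 14: x=0.031, v=-0.162, θ₁=-0.049, ω₁=0.128, θ₂=-0.025, ω₂=0.034
apply F[14]=-2.376 → step 15: x=0.028, v=-0.186, θ₁=-0.046, ω₁=0.154, θ₂=-0.024, ω₂=0.043
apply F[15]=-1.974 → step 16: x=0.024, v=-0.206, θ₁=-0.043, ω₁=0.172, θ₂=-0.023, ω₂=0.050
apply F[16]=-1.609 → step 17: x=0.019, v=-0.222, θ₁=-0.040, ω₁=0.184, θ₂=-0.022, ω₂=0.057
apply F[17]=-1.282 → step 18: x=0.015, v=-0.234, θ₁=-0.036, ω₁=0.191, θ₂=-0.021, ω₂=0.063
apply F[18]=-0.991 → step 19: x=0.010, v=-0.243, θ₁=-0.032, ω₁=0.195, θ₂=-0.019, ω₂=0.067
apply F[19]=-0.735 → step 20: x=0.005, v=-0.249, θ₁=-0.028, ω₁=0.195, θ₂=-0.018, ω₂=0.071
apply F[20]=-0.509 → step 21: x=0.000, v=-0.253, θ₁=-0.024, ω₁=0.192, θ₂=-0.017, ω₂=0.075
apply F[21]=-0.312 → step 22: x=-0.005, v=-0.255, θ₁=-0.020, ω₁=0.187, θ₂=-0.015, ω₂=0.077
apply F[22]=-0.140 → step 23: x=-0.010, v=-0.255, θ₁=-0.017, ω₁=0.180, θ₂=-0.013, ω₂=0.078
apply F[23]=+0.009 → step 24: x=-0.015, v=-0.253, θ₁=-0.013, ω₁=0.173, θ₂=-0.012, ω₂=0.079
apply F[24]=+0.139 → step 25: x=-0.020, v=-0.250, θ₁=-0.010, ω₁=0.164, θ₂=-0.010, ω₂=0.079
apply F[25]=+0.250 → step 26: x=-0.025, v=-0.247, θ₁=-0.007, ω₁=0.154, θ₂=-0.009, ω₂=0.079
apply F[26]=+0.345 → step 27: x=-0.030, v=-0.242, θ₁=-0.004, ω₁=0.145, θ₂=-0.007, ω₂=0.078
apply F[27]=+0.427 → step 28: x=-0.035, v=-0.237, θ₁=-0.001, ω₁=0.135, θ₂=-0.006, ω₂=0.076
apply F[28]=+0.496 → step 29: x=-0.039, v=-0.231, θ₁=0.002, ω₁=0.125, θ₂=-0.004, ω₂=0.075
apply F[29]=+0.554 → step 30: x=-0.044, v=-0.224, θ₁=0.004, ω₁=0.115, θ₂=-0.003, ω₂=0.072
apply F[30]=+0.602 → step 31: x=-0.048, v=-0.217, θ₁=0.006, ω₁=0.105, θ₂=-0.001, ω₂=0.070
apply F[31]=+0.642 → step 32: x=-0.053, v=-0.210, θ₁=0.008, ω₁=0.095, θ₂=0.000, ω₂=0.067
apply F[32]=+0.672 → step 33: x=-0.057, v=-0.203, θ₁=0.010, ω₁=0.086, θ₂=0.001, ω₂=0.064
apply F[33]=+0.697 → step 34: x=-0.061, v=-0.196, θ₁=0.012, ω₁=0.078, θ₂=0.003, ω₂=0.061
apply F[34]=+0.716 → step 35: x=-0.065, v=-0.188, θ₁=0.013, ω₁=0.069, θ₂=0.004, ω₂=0.058
apply F[35]=+0.729 → step 36: x=-0.068, v=-0.180, θ₁=0.015, ω₁=0.061, θ₂=0.005, ω₂=0.054
apply F[36]=+0.737 → step 37: x=-0.072, v=-0.173, θ₁=0.016, ω₁=0.054, θ₂=0.006, ω₂=0.051
apply F[37]=+0.741 → step 38: x=-0.075, v=-0.165, θ₁=0.017, ω₁=0.047, θ₂=0.007, ω₂=0.048
apply F[38]=+0.741 → step 39: x=-0.078, v=-0.158, θ₁=0.018, ω₁=0.040, θ₂=0.008, ω₂=0.044
apply F[39]=+0.739 → step 40: x=-0.081, v=-0.151, θ₁=0.018, ω₁=0.034, θ₂=0.009, ω₂=0.041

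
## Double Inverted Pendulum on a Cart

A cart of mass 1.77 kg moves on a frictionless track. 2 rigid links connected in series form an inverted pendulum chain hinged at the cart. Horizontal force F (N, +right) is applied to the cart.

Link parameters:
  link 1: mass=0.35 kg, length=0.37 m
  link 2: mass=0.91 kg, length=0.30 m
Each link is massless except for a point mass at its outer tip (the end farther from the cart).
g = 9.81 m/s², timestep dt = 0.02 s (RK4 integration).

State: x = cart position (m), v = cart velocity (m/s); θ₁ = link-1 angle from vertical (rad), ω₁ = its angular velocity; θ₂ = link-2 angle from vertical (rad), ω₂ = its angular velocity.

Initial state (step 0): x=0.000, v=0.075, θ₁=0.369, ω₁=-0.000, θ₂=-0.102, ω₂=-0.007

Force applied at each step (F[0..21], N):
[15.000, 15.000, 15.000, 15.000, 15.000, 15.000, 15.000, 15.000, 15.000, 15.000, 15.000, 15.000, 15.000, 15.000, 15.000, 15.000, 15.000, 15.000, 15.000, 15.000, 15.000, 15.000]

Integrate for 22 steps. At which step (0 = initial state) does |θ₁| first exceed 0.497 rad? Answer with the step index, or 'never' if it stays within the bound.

apply F[0]=+15.000 → step 1: x=0.003, v=0.206, θ₁=0.372, ω₁=0.284, θ₂=-0.110, ω₂=-0.822
apply F[1]=+15.000 → step 2: x=0.008, v=0.339, θ₁=0.380, ω₁=0.551, θ₂=-0.135, ω₂=-1.627
apply F[2]=+15.000 → step 3: x=0.016, v=0.474, θ₁=0.394, ω₁=0.780, θ₂=-0.175, ω₂=-2.410
apply F[3]=+15.000 → step 4: x=0.027, v=0.613, θ₁=0.411, ω₁=0.949, θ₂=-0.231, ω₂=-3.156
apply F[4]=+15.000 → step 5: x=0.041, v=0.756, θ₁=0.431, ω₁=1.040, θ₂=-0.301, ω₂=-3.857
apply F[5]=+15.000 → step 6: x=0.058, v=0.902, θ₁=0.452, ω₁=1.036, θ₂=-0.385, ω₂=-4.513
apply F[6]=+15.000 → step 7: x=0.077, v=1.050, θ₁=0.472, ω₁=0.928, θ₂=-0.481, ω₂=-5.135
apply F[7]=+15.000 → step 8: x=0.100, v=1.200, θ₁=0.488, ω₁=0.706, θ₂=-0.590, ω₂=-5.740
apply F[8]=+15.000 → step 9: x=0.125, v=1.351, θ₁=0.499, ω₁=0.358, θ₂=-0.711, ω₂=-6.352
apply F[9]=+15.000 → step 10: x=0.154, v=1.501, θ₁=0.502, ω₁=-0.135, θ₂=-0.845, ω₂=-6.993
apply F[10]=+15.000 → step 11: x=0.185, v=1.651, θ₁=0.493, ω₁=-0.797, θ₂=-0.991, ω₂=-7.685
apply F[11]=+15.000 → step 12: x=0.220, v=1.799, θ₁=0.469, ω₁=-1.660, θ₂=-1.152, ω₂=-8.442
apply F[12]=+15.000 → step 13: x=0.257, v=1.948, θ₁=0.425, ω₁=-2.758, θ₂=-1.329, ω₂=-9.262
apply F[13]=+15.000 → step 14: x=0.298, v=2.097, θ₁=0.356, ω₁=-4.115, θ₂=-1.523, ω₂=-10.111
apply F[14]=+15.000 → step 15: x=0.341, v=2.252, θ₁=0.258, ω₁=-5.720, θ₂=-1.733, ω₂=-10.888
apply F[15]=+15.000 → step 16: x=0.388, v=2.414, θ₁=0.127, ω₁=-7.484, θ₂=-1.957, ω₂=-11.393
apply F[16]=+15.000 → step 17: x=0.438, v=2.583, θ₁=-0.041, ω₁=-9.195, θ₂=-2.185, ω₂=-11.315
apply F[17]=+15.000 → step 18: x=0.491, v=2.742, θ₁=-0.239, ω₁=-10.543, θ₂=-2.403, ω₂=-10.356
apply F[18]=+15.000 → step 19: x=0.547, v=2.865, θ₁=-0.458, ω₁=-11.304, θ₂=-2.593, ω₂=-8.458
apply F[19]=+15.000 → step 20: x=0.605, v=2.939, θ₁=-0.687, ω₁=-11.535, θ₂=-2.737, ω₂=-5.886
apply F[20]=+15.000 → step 21: x=0.664, v=2.974, θ₁=-0.918, ω₁=-11.523, θ₂=-2.826, ω₂=-2.996
apply F[21]=+15.000 → step 22: x=0.724, v=2.985, θ₁=-1.149, ω₁=-11.607, θ₂=-2.856, ω₂=0.017
|θ₁| = 0.499 > 0.497 first at step 9.

Answer: 9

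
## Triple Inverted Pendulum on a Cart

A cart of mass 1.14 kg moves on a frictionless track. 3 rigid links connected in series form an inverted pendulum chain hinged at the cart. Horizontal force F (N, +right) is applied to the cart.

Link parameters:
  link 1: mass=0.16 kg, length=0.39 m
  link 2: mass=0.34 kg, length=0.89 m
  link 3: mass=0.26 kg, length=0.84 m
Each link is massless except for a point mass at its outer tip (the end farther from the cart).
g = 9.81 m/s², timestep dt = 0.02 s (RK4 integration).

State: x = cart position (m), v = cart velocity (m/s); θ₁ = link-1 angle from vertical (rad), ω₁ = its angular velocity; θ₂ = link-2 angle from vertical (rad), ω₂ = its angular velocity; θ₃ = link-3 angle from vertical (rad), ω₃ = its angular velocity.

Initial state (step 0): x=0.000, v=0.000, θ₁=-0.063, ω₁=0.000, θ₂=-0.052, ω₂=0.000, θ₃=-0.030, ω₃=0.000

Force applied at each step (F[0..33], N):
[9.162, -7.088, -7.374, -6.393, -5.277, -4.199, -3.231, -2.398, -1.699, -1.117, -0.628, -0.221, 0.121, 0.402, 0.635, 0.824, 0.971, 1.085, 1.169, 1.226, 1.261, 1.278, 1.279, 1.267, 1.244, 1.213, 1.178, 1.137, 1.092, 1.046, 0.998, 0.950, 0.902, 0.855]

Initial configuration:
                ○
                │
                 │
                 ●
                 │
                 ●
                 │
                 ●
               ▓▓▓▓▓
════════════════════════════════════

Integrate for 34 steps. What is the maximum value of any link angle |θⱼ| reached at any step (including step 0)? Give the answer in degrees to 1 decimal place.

apply F[0]=+9.162 → step 1: x=0.002, v=0.169, θ₁=-0.068, ω₁=-0.486, θ₂=-0.052, ω₂=0.009, θ₃=-0.030, ω₃=0.009
apply F[1]=-7.088 → step 2: x=0.004, v=0.054, θ₁=-0.075, ω₁=-0.269, θ₂=-0.052, ω₂=0.027, θ₃=-0.030, ω₃=0.018
apply F[2]=-7.374 → step 3: x=0.004, v=-0.065, θ₁=-0.079, ω₁=-0.055, θ₂=-0.051, ω₂=0.052, θ₃=-0.029, ω₃=0.027
apply F[3]=-6.393 → step 4: x=0.001, v=-0.166, θ₁=-0.078, ω₁=0.110, θ₂=-0.049, ω₂=0.079, θ₃=-0.029, ω₃=0.036
apply F[4]=-5.277 → step 5: x=-0.003, v=-0.249, θ₁=-0.075, ω₁=0.228, θ₂=-0.048, ω₂=0.105, θ₃=-0.028, ω₃=0.045
apply F[5]=-4.199 → step 6: x=-0.008, v=-0.313, θ₁=-0.069, ω₁=0.307, θ₂=-0.045, ω₂=0.129, θ₃=-0.027, ω₃=0.053
apply F[6]=-3.231 → step 7: x=-0.015, v=-0.361, θ₁=-0.063, ω₁=0.355, θ₂=-0.043, ω₂=0.149, θ₃=-0.026, ω₃=0.060
apply F[7]=-2.398 → step 8: x=-0.023, v=-0.395, θ₁=-0.055, ω₁=0.379, θ₂=-0.039, ω₂=0.165, θ₃=-0.024, ω₃=0.067
apply F[8]=-1.699 → step 9: x=-0.031, v=-0.418, θ₁=-0.048, ω₁=0.386, θ₂=-0.036, ω₂=0.178, θ₃=-0.023, ω₃=0.073
apply F[9]=-1.117 → step 10: x=-0.039, v=-0.432, θ₁=-0.040, ω₁=0.381, θ₂=-0.032, ω₂=0.186, θ₃=-0.021, ω₃=0.077
apply F[10]=-0.628 → step 11: x=-0.048, v=-0.438, θ₁=-0.033, ω₁=0.367, θ₂=-0.029, ω₂=0.190, θ₃=-0.020, ω₃=0.081
apply F[11]=-0.221 → step 12: x=-0.057, v=-0.439, θ₁=-0.026, ω₁=0.348, θ₂=-0.025, ω₂=0.192, θ₃=-0.018, ω₃=0.085
apply F[12]=+0.121 → step 13: x=-0.065, v=-0.434, θ₁=-0.019, ω₁=0.325, θ₂=-0.021, ω₂=0.190, θ₃=-0.017, ω₃=0.087
apply F[13]=+0.402 → step 14: x=-0.074, v=-0.424, θ₁=-0.013, ω₁=0.300, θ₂=-0.017, ω₂=0.186, θ₃=-0.015, ω₃=0.088
apply F[14]=+0.635 → step 15: x=-0.082, v=-0.412, θ₁=-0.007, ω₁=0.274, θ₂=-0.013, ω₂=0.180, θ₃=-0.013, ω₃=0.089
apply F[15]=+0.824 → step 16: x=-0.090, v=-0.397, θ₁=-0.002, ω₁=0.248, θ₂=-0.010, ω₂=0.172, θ₃=-0.011, ω₃=0.089
apply F[16]=+0.971 → step 17: x=-0.098, v=-0.380, θ₁=0.003, ω₁=0.221, θ₂=-0.007, ω₂=0.163, θ₃=-0.009, ω₃=0.088
apply F[17]=+1.085 → step 18: x=-0.106, v=-0.362, θ₁=0.007, ω₁=0.196, θ₂=-0.003, ω₂=0.154, θ₃=-0.008, ω₃=0.086
apply F[18]=+1.169 → step 19: x=-0.113, v=-0.342, θ₁=0.011, ω₁=0.171, θ₂=-0.000, ω₂=0.143, θ₃=-0.006, ω₃=0.084
apply F[19]=+1.226 → step 20: x=-0.119, v=-0.323, θ₁=0.014, ω₁=0.148, θ₂=0.002, ω₂=0.132, θ₃=-0.004, ω₃=0.082
apply F[20]=+1.261 → step 21: x=-0.126, v=-0.302, θ₁=0.017, ω₁=0.127, θ₂=0.005, ω₂=0.121, θ₃=-0.003, ω₃=0.079
apply F[21]=+1.278 → step 22: x=-0.131, v=-0.282, θ₁=0.019, ω₁=0.107, θ₂=0.007, ω₂=0.110, θ₃=-0.001, ω₃=0.075
apply F[22]=+1.279 → step 23: x=-0.137, v=-0.263, θ₁=0.021, ω₁=0.089, θ₂=0.009, ω₂=0.099, θ₃=0.000, ω₃=0.072
apply F[23]=+1.267 → step 24: x=-0.142, v=-0.243, θ₁=0.023, ω₁=0.072, θ₂=0.011, ω₂=0.088, θ₃=0.002, ω₃=0.068
apply F[24]=+1.244 → step 25: x=-0.147, v=-0.224, θ₁=0.024, ω₁=0.057, θ₂=0.013, ω₂=0.078, θ₃=0.003, ω₃=0.064
apply F[25]=+1.213 → step 26: x=-0.151, v=-0.206, θ₁=0.025, ω₁=0.044, θ₂=0.014, ω₂=0.068, θ₃=0.004, ω₃=0.060
apply F[26]=+1.178 → step 27: x=-0.155, v=-0.189, θ₁=0.026, ω₁=0.032, θ₂=0.015, ω₂=0.058, θ₃=0.005, ω₃=0.056
apply F[27]=+1.137 → step 28: x=-0.158, v=-0.172, θ₁=0.026, ω₁=0.021, θ₂=0.017, ω₂=0.050, θ₃=0.006, ω₃=0.052
apply F[28]=+1.092 → step 29: x=-0.162, v=-0.157, θ₁=0.027, ω₁=0.012, θ₂=0.017, ω₂=0.042, θ₃=0.007, ω₃=0.048
apply F[29]=+1.046 → step 30: x=-0.165, v=-0.142, θ₁=0.027, ω₁=0.004, θ₂=0.018, ω₂=0.034, θ₃=0.008, ω₃=0.043
apply F[30]=+0.998 → step 31: x=-0.167, v=-0.128, θ₁=0.027, ω₁=-0.003, θ₂=0.019, ω₂=0.027, θ₃=0.009, ω₃=0.039
apply F[31]=+0.950 → step 32: x=-0.170, v=-0.115, θ₁=0.027, ω₁=-0.009, θ₂=0.019, ω₂=0.021, θ₃=0.010, ω₃=0.036
apply F[32]=+0.902 → step 33: x=-0.172, v=-0.102, θ₁=0.026, ω₁=-0.014, θ₂=0.020, ω₂=0.015, θ₃=0.011, ω₃=0.032
apply F[33]=+0.855 → step 34: x=-0.174, v=-0.091, θ₁=0.026, ω₁=-0.019, θ₂=0.020, ω₂=0.010, θ₃=0.011, ω₃=0.028
Max |angle| over trajectory = 0.079 rad = 4.5°.

Answer: 4.5°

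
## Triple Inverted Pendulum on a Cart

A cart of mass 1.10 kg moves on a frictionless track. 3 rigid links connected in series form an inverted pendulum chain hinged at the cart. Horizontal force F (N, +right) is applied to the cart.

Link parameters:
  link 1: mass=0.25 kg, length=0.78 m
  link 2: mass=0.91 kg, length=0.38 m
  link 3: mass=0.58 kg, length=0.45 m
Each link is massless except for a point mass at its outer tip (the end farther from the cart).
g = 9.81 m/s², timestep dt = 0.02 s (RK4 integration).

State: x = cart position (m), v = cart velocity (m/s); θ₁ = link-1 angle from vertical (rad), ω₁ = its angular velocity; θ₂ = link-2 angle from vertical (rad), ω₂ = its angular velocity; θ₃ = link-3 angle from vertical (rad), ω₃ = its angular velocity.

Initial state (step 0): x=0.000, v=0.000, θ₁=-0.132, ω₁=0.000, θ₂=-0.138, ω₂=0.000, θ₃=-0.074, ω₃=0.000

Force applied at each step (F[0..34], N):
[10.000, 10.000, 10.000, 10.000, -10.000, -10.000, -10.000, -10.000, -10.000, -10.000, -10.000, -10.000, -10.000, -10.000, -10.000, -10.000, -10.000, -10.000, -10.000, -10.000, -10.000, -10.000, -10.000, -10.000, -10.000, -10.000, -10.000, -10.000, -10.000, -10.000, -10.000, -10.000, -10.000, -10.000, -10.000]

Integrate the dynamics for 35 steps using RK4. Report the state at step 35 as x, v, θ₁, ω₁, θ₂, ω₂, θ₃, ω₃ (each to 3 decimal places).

Answer: x=-0.414, v=-1.329, θ₁=-0.069, ω₁=1.845, θ₂=4.206, ω₂=-0.316, θ₃=2.775, ω₃=17.301

Derivation:
apply F[0]=+10.000 → step 1: x=0.002, v=0.216, θ₁=-0.135, ω₁=-0.302, θ₂=-0.138, ω₂=-0.033, θ₃=-0.074, ω₃=0.039
apply F[1]=+10.000 → step 2: x=0.009, v=0.433, θ₁=-0.144, ω₁=-0.613, θ₂=-0.139, ω₂=-0.050, θ₃=-0.072, ω₃=0.077
apply F[2]=+10.000 → step 3: x=0.020, v=0.651, θ₁=-0.160, ω₁=-0.940, θ₂=-0.140, ω₂=-0.035, θ₃=-0.071, ω₃=0.114
apply F[3]=+10.000 → step 4: x=0.035, v=0.869, θ₁=-0.182, ω₁=-1.289, θ₂=-0.140, ω₂=0.022, θ₃=-0.068, ω₃=0.149
apply F[4]=-10.000 → step 5: x=0.051, v=0.745, θ₁=-0.207, ω₁=-1.259, θ₂=-0.138, ω₂=0.188, θ₃=-0.064, ω₃=0.199
apply F[5]=-10.000 → step 6: x=0.065, v=0.626, θ₁=-0.233, ω₁=-1.282, θ₂=-0.132, ω₂=0.447, θ₃=-0.060, ω₃=0.248
apply F[6]=-10.000 → step 7: x=0.076, v=0.511, θ₁=-0.259, ω₁=-1.356, θ₂=-0.120, ω₂=0.803, θ₃=-0.055, ω₃=0.291
apply F[7]=-10.000 → step 8: x=0.085, v=0.396, θ₁=-0.287, ω₁=-1.471, θ₂=-0.099, ω₂=1.252, θ₃=-0.048, ω₃=0.324
apply F[8]=-10.000 → step 9: x=0.092, v=0.277, θ₁=-0.318, ω₁=-1.610, θ₂=-0.069, ω₂=1.768, θ₃=-0.042, ω₃=0.343
apply F[9]=-10.000 → step 10: x=0.096, v=0.151, θ₁=-0.351, ω₁=-1.747, θ₂=-0.029, ω₂=2.311, θ₃=-0.035, ω₃=0.347
apply F[10]=-10.000 → step 11: x=0.098, v=0.014, θ₁=-0.388, ω₁=-1.858, θ₂=0.023, ω₂=2.835, θ₃=-0.028, ω₃=0.341
apply F[11]=-10.000 → step 12: x=0.097, v=-0.131, θ₁=-0.426, ω₁=-1.926, θ₂=0.085, ω₂=3.311, θ₃=-0.021, ω₃=0.330
apply F[12]=-10.000 → step 13: x=0.092, v=-0.284, θ₁=-0.464, ω₁=-1.949, θ₂=0.155, ω₂=3.733, θ₃=-0.015, ω₃=0.319
apply F[13]=-10.000 → step 14: x=0.085, v=-0.441, θ₁=-0.503, ω₁=-1.929, θ₂=0.234, ω₂=4.112, θ₃=-0.008, ω₃=0.313
apply F[14]=-10.000 → step 15: x=0.075, v=-0.602, θ₁=-0.541, ω₁=-1.869, θ₂=0.319, ω₂=4.467, θ₃=-0.002, ω₃=0.314
apply F[15]=-10.000 → step 16: x=0.061, v=-0.763, θ₁=-0.578, ω₁=-1.773, θ₂=0.412, ω₂=4.816, θ₃=0.004, ω₃=0.326
apply F[16]=-10.000 → step 17: x=0.044, v=-0.925, θ₁=-0.612, ω₁=-1.639, θ₂=0.512, ω₂=5.176, θ₃=0.011, ω₃=0.351
apply F[17]=-10.000 → step 18: x=0.024, v=-1.084, θ₁=-0.643, ω₁=-1.463, θ₂=0.619, ω₂=5.565, θ₃=0.018, ω₃=0.393
apply F[18]=-10.000 → step 19: x=0.001, v=-1.241, θ₁=-0.670, ω₁=-1.239, θ₂=0.735, ω₂=6.005, θ₃=0.027, ω₃=0.458
apply F[19]=-10.000 → step 20: x=-0.026, v=-1.393, θ₁=-0.692, ω₁=-0.954, θ₂=0.860, ω₂=6.517, θ₃=0.037, ω₃=0.555
apply F[20]=-10.000 → step 21: x=-0.055, v=-1.538, θ₁=-0.708, ω₁=-0.591, θ₂=0.996, ω₂=7.134, θ₃=0.049, ω₃=0.697
apply F[21]=-10.000 → step 22: x=-0.087, v=-1.672, θ₁=-0.715, ω₁=-0.125, θ₂=1.146, ω₂=7.899, θ₃=0.065, ω₃=0.904
apply F[22]=-10.000 → step 23: x=-0.122, v=-1.790, θ₁=-0.712, ω₁=0.479, θ₂=1.314, ω₂=8.876, θ₃=0.086, ω₃=1.211
apply F[23]=-10.000 → step 24: x=-0.158, v=-1.883, θ₁=-0.695, ω₁=1.271, θ₂=1.504, ω₂=10.167, θ₃=0.115, ω₃=1.677
apply F[24]=-10.000 → step 25: x=-0.197, v=-1.931, θ₁=-0.659, ω₁=2.322, θ₂=1.724, ω₂=11.940, θ₃=0.155, ω₃=2.414
apply F[25]=-10.000 → step 26: x=-0.235, v=-1.896, θ₁=-0.600, ω₁=3.718, θ₂=1.986, ω₂=14.491, θ₃=0.215, ω₃=3.652
apply F[26]=-10.000 → step 27: x=-0.271, v=-1.682, θ₁=-0.508, ω₁=5.458, θ₂=2.311, ω₂=18.253, θ₃=0.308, ω₃=5.944
apply F[27]=-10.000 → step 28: x=-0.300, v=-1.101, θ₁=-0.385, ω₁=6.520, θ₂=2.721, ω₂=22.254, θ₃=0.467, ω₃=10.398
apply F[28]=-10.000 → step 29: x=-0.315, v=-0.532, θ₁=-0.273, ω₁=4.181, θ₂=3.151, ω₂=19.621, θ₃=0.727, ω₃=15.121
apply F[29]=-10.000 → step 30: x=-0.325, v=-0.496, θ₁=-0.215, ω₁=1.986, θ₂=3.492, ω₂=14.690, θ₃=1.049, ω₃=16.782
apply F[30]=-10.000 → step 31: x=-0.336, v=-0.629, θ₁=-0.184, ω₁=1.230, θ₂=3.750, ω₂=11.336, θ₃=1.391, ω₃=17.236
apply F[31]=-10.000 → step 32: x=-0.350, v=-0.797, θ₁=-0.161, ω₁=1.166, θ₂=3.949, ω₂=8.574, θ₃=1.737, ω₃=17.344
apply F[32]=-10.000 → step 33: x=-0.368, v=-0.973, θ₁=-0.136, ω₁=1.403, θ₂=4.093, ω₂=5.813, θ₃=2.083, ω₃=17.320
apply F[33]=-10.000 → step 34: x=-0.389, v=-1.151, θ₁=-0.104, ω₁=1.702, θ₂=4.180, ω₂=2.862, θ₃=2.429, ω₃=17.268
apply F[34]=-10.000 → step 35: x=-0.414, v=-1.329, θ₁=-0.069, ω₁=1.845, θ₂=4.206, ω₂=-0.316, θ₃=2.775, ω₃=17.301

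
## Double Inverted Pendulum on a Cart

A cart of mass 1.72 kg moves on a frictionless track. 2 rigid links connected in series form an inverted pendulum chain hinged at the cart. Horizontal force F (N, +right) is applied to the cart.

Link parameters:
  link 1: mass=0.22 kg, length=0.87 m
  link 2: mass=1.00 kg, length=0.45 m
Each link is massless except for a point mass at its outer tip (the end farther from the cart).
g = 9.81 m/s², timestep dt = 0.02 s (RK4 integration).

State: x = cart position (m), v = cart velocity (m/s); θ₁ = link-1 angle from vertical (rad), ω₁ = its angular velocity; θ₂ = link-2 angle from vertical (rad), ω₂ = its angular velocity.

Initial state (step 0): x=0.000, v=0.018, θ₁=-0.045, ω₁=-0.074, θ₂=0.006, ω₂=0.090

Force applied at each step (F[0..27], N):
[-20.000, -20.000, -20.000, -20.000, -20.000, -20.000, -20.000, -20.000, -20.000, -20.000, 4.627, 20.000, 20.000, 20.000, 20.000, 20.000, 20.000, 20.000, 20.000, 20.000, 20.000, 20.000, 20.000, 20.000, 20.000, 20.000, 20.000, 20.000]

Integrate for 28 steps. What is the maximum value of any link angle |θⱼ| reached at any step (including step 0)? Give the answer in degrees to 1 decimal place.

Answer: 54.0°

Derivation:
apply F[0]=-20.000 → step 1: x=-0.002, v=-0.208, θ₁=-0.045, ω₁=0.120, θ₂=0.009, ω₂=0.221
apply F[1]=-20.000 → step 2: x=-0.008, v=-0.435, θ₁=-0.040, ω₁=0.313, θ₂=0.015, ω₂=0.356
apply F[2]=-20.000 → step 3: x=-0.019, v=-0.662, θ₁=-0.032, ω₁=0.509, θ₂=0.023, ω₂=0.491
apply F[3]=-20.000 → step 4: x=-0.035, v=-0.891, θ₁=-0.020, ω₁=0.712, θ₂=0.034, ω₂=0.620
apply F[4]=-20.000 → step 5: x=-0.055, v=-1.122, θ₁=-0.003, ω₁=0.925, θ₂=0.048, ω₂=0.739
apply F[5]=-20.000 → step 6: x=-0.080, v=-1.355, θ₁=0.017, ω₁=1.151, θ₂=0.064, ω₂=0.842
apply F[6]=-20.000 → step 7: x=-0.109, v=-1.591, θ₁=0.043, ω₁=1.394, θ₂=0.082, ω₂=0.923
apply F[7]=-20.000 → step 8: x=-0.143, v=-1.829, θ₁=0.073, ω₁=1.657, θ₂=0.101, ω₂=0.979
apply F[8]=-20.000 → step 9: x=-0.182, v=-2.069, θ₁=0.109, ω₁=1.940, θ₂=0.121, ω₂=1.006
apply F[9]=-20.000 → step 10: x=-0.226, v=-2.308, θ₁=0.151, ω₁=2.242, θ₂=0.141, ω₂=1.008
apply F[10]=+4.627 → step 11: x=-0.272, v=-2.267, θ₁=0.196, ω₁=2.247, θ₂=0.161, ω₂=0.979
apply F[11]=+20.000 → step 12: x=-0.315, v=-2.057, θ₁=0.239, ω₁=2.096, θ₂=0.180, ω₂=0.893
apply F[12]=+20.000 → step 13: x=-0.354, v=-1.854, θ₁=0.280, ω₁=1.988, θ₂=0.196, ω₂=0.751
apply F[13]=+20.000 → step 14: x=-0.389, v=-1.657, θ₁=0.319, ω₁=1.922, θ₂=0.209, ω₂=0.550
apply F[14]=+20.000 → step 15: x=-0.421, v=-1.465, θ₁=0.357, ω₁=1.899, θ₂=0.218, ω₂=0.287
apply F[15]=+20.000 → step 16: x=-0.448, v=-1.277, θ₁=0.395, ω₁=1.917, θ₂=0.220, ω₂=-0.039
apply F[16]=+20.000 → step 17: x=-0.472, v=-1.090, θ₁=0.434, ω₁=1.971, θ₂=0.216, ω₂=-0.424
apply F[17]=+20.000 → step 18: x=-0.492, v=-0.903, θ₁=0.474, ω₁=2.054, θ₂=0.203, ω₂=-0.858
apply F[18]=+20.000 → step 19: x=-0.508, v=-0.713, θ₁=0.516, ω₁=2.154, θ₂=0.181, ω₂=-1.321
apply F[19]=+20.000 → step 20: x=-0.520, v=-0.518, θ₁=0.560, ω₁=2.254, θ₂=0.150, ω₂=-1.787
apply F[20]=+20.000 → step 21: x=-0.528, v=-0.318, θ₁=0.606, ω₁=2.341, θ₂=0.110, ω₂=-2.234
apply F[21]=+20.000 → step 22: x=-0.533, v=-0.113, θ₁=0.654, ω₁=2.406, θ₂=0.061, ω₂=-2.646
apply F[22]=+20.000 → step 23: x=-0.533, v=0.097, θ₁=0.702, ω₁=2.446, θ₂=0.004, ω₂=-3.023
apply F[23]=+20.000 → step 24: x=-0.529, v=0.310, θ₁=0.751, ω₁=2.461, θ₂=-0.060, ω₂=-3.369
apply F[24]=+20.000 → step 25: x=-0.520, v=0.526, θ₁=0.801, ω₁=2.450, θ₂=-0.130, ω₂=-3.695
apply F[25]=+20.000 → step 26: x=-0.508, v=0.742, θ₁=0.849, ω₁=2.415, θ₂=-0.208, ω₂=-4.014
apply F[26]=+20.000 → step 27: x=-0.491, v=0.959, θ₁=0.897, ω₁=2.354, θ₂=-0.291, ω₂=-4.339
apply F[27]=+20.000 → step 28: x=-0.469, v=1.175, θ₁=0.943, ω₁=2.265, θ₂=-0.381, ω₂=-4.686
Max |angle| over trajectory = 0.943 rad = 54.0°.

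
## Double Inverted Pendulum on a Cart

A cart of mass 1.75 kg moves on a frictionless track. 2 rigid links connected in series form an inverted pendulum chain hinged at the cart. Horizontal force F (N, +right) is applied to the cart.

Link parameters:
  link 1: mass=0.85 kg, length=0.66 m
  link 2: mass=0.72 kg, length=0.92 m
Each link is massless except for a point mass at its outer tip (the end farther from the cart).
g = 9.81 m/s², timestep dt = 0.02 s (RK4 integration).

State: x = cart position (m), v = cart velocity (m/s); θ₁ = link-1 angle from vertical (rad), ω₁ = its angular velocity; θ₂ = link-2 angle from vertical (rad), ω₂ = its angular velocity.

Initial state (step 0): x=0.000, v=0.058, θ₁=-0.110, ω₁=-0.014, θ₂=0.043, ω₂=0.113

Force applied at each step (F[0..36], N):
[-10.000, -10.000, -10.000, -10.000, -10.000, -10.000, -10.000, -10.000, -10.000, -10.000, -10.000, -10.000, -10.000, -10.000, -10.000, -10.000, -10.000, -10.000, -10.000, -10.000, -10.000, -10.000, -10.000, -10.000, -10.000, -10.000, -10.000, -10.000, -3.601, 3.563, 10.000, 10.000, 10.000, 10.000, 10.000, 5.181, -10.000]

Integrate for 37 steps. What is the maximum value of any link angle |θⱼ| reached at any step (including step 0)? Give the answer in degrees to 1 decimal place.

Answer: 104.2°

Derivation:
apply F[0]=-10.000 → step 1: x=0.000, v=-0.036, θ₁=-0.110, ω₁=0.057, θ₂=0.046, ω₂=0.175
apply F[1]=-10.000 → step 2: x=-0.001, v=-0.131, θ₁=-0.108, ω₁=0.127, θ₂=0.050, ω₂=0.238
apply F[2]=-10.000 → step 3: x=-0.005, v=-0.226, θ₁=-0.104, ω₁=0.199, θ₂=0.055, ω₂=0.301
apply F[3]=-10.000 → step 4: x=-0.011, v=-0.323, θ₁=-0.100, ω₁=0.274, θ₂=0.062, ω₂=0.365
apply F[4]=-10.000 → step 5: x=-0.018, v=-0.420, θ₁=-0.093, ω₁=0.351, θ₂=0.070, ω₂=0.430
apply F[5]=-10.000 → step 6: x=-0.027, v=-0.518, θ₁=-0.086, ω₁=0.433, θ₂=0.079, ω₂=0.494
apply F[6]=-10.000 → step 7: x=-0.039, v=-0.618, θ₁=-0.076, ω₁=0.521, θ₂=0.090, ω₂=0.558
apply F[7]=-10.000 → step 8: x=-0.052, v=-0.721, θ₁=-0.065, ω₁=0.615, θ₂=0.102, ω₂=0.622
apply F[8]=-10.000 → step 9: x=-0.068, v=-0.825, θ₁=-0.051, ω₁=0.717, θ₂=0.115, ω₂=0.684
apply F[9]=-10.000 → step 10: x=-0.085, v=-0.932, θ₁=-0.036, ω₁=0.828, θ₂=0.129, ω₂=0.745
apply F[10]=-10.000 → step 11: x=-0.105, v=-1.042, θ₁=-0.018, ω₁=0.951, θ₂=0.144, ω₂=0.804
apply F[11]=-10.000 → step 12: x=-0.127, v=-1.155, θ₁=0.002, ω₁=1.086, θ₂=0.161, ω₂=0.860
apply F[12]=-10.000 → step 13: x=-0.151, v=-1.271, θ₁=0.025, ω₁=1.234, θ₂=0.179, ω₂=0.912
apply F[13]=-10.000 → step 14: x=-0.178, v=-1.391, θ₁=0.052, ω₁=1.399, θ₂=0.198, ω₂=0.960
apply F[14]=-10.000 → step 15: x=-0.207, v=-1.514, θ₁=0.081, ω₁=1.579, θ₂=0.217, ω₂=1.002
apply F[15]=-10.000 → step 16: x=-0.238, v=-1.640, θ₁=0.115, ω₁=1.778, θ₂=0.238, ω₂=1.037
apply F[16]=-10.000 → step 17: x=-0.272, v=-1.769, θ₁=0.153, ω₁=1.995, θ₂=0.259, ω₂=1.064
apply F[17]=-10.000 → step 18: x=-0.309, v=-1.898, θ₁=0.195, ω₁=2.229, θ₂=0.280, ω₂=1.084
apply F[18]=-10.000 → step 19: x=-0.348, v=-2.028, θ₁=0.242, ω₁=2.478, θ₂=0.302, ω₂=1.096
apply F[19]=-10.000 → step 20: x=-0.390, v=-2.155, θ₁=0.294, ω₁=2.740, θ₂=0.324, ω₂=1.101
apply F[20]=-10.000 → step 21: x=-0.434, v=-2.278, θ₁=0.351, ω₁=3.010, θ₂=0.346, ω₂=1.102
apply F[21]=-10.000 → step 22: x=-0.481, v=-2.391, θ₁=0.414, ω₁=3.280, θ₂=0.368, ω₂=1.102
apply F[22]=-10.000 → step 23: x=-0.530, v=-2.493, θ₁=0.483, ω₁=3.544, θ₂=0.390, ω₂=1.107
apply F[23]=-10.000 → step 24: x=-0.581, v=-2.581, θ₁=0.556, ω₁=3.795, θ₂=0.412, ω₂=1.121
apply F[24]=-10.000 → step 25: x=-0.633, v=-2.651, θ₁=0.634, ω₁=4.028, θ₂=0.435, ω₂=1.151
apply F[25]=-10.000 → step 26: x=-0.687, v=-2.703, θ₁=0.717, ω₁=4.240, θ₂=0.458, ω₂=1.202
apply F[26]=-10.000 → step 27: x=-0.741, v=-2.735, θ₁=0.804, ω₁=4.428, θ₂=0.483, ω₂=1.278
apply F[27]=-10.000 → step 28: x=-0.796, v=-2.749, θ₁=0.894, ω₁=4.596, θ₂=0.510, ω₂=1.381
apply F[28]=-3.601 → step 29: x=-0.850, v=-2.698, θ₁=0.987, ω₁=4.719, θ₂=0.538, ω₂=1.485
apply F[29]=+3.563 → step 30: x=-0.903, v=-2.581, θ₁=1.083, ω₁=4.819, θ₂=0.569, ω₂=1.576
apply F[30]=+10.000 → step 31: x=-0.953, v=-2.407, θ₁=1.180, ω₁=4.916, θ₂=0.601, ω₂=1.653
apply F[31]=+10.000 → step 32: x=-1.000, v=-2.223, θ₁=1.279, ω₁=5.031, θ₂=0.635, ω₂=1.749
apply F[32]=+10.000 → step 33: x=-1.042, v=-2.026, θ₁=1.381, ω₁=5.163, θ₂=0.671, ω₂=1.869
apply F[33]=+10.000 → step 34: x=-1.080, v=-1.815, θ₁=1.486, ω₁=5.312, θ₂=0.710, ω₂=2.016
apply F[34]=+10.000 → step 35: x=-1.115, v=-1.590, θ₁=1.594, ω₁=5.479, θ₂=0.752, ω₂=2.196
apply F[35]=+5.181 → step 36: x=-1.144, v=-1.384, θ₁=1.705, ω₁=5.643, θ₂=0.799, ω₂=2.449
apply F[36]=-10.000 → step 37: x=-1.171, v=-1.275, θ₁=1.819, ω₁=5.738, θ₂=0.852, ω₂=2.860
Max |angle| over trajectory = 1.819 rad = 104.2°.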